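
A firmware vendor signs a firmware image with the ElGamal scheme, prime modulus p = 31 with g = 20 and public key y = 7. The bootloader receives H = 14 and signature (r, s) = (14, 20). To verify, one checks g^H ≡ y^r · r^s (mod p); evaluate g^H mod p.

14

20^2 = 400 ≡ 28
20^4 ≡ 28^2 = 784 ≡ 9
20^8 ≡ 9^2 = 81 ≡ 19
14 = 8 + 4 + 2, so 20^14 ≡ 19·9·28 ≡ 14 (mod 31)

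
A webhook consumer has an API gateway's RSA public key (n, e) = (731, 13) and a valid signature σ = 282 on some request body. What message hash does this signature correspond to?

Squares mod 731: σ^1≡282, σ^2≡576, σ^4≡633, σ^8≡101
13 = 8 + 4 + 1, so σ^13 ≡ 101·633·282 ≡ 453 (mod 731)

453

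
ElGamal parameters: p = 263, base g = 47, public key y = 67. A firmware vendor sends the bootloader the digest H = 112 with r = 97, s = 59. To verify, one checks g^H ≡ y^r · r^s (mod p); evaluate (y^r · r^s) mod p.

69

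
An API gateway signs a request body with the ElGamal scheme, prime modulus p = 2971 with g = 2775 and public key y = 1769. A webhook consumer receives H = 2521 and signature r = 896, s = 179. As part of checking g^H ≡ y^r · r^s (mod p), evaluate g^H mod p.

2775^2 = 7700625 ≡ 2764
2775^4 ≡ 2764^2 = 7639696 ≡ 1255
2775^8 ≡ 1255^2 = 1575025 ≡ 395
2775^16 ≡ 395^2 = 156025 ≡ 1533
2775^32 ≡ 1533^2 = 2350089 ≡ 28
2775^64 ≡ 28^2 = 784
2775^128 ≡ 784^2 = 614656 ≡ 2630
2775^256 ≡ 2630^2 = 6916900 ≡ 412
2775^512 ≡ 412^2 = 169744 ≡ 397
2775^1024 ≡ 397^2 = 157609 ≡ 146
2775^2048 ≡ 146^2 = 21316 ≡ 519
2521 = 2048 + 256 + 128 + 64 + 16 + 8 + 1, so 2775^2521 ≡ 519·412·2630·784·1533·395·2775 ≡ 681 (mod 2971)

681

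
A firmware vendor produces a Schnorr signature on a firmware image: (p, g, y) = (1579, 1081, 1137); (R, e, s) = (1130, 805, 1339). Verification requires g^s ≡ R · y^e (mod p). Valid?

yes

g^s mod p:
1081^2 = 1168561 ≡ 101
1081^4 ≡ 101^2 = 10201 ≡ 727
1081^8 ≡ 727^2 = 528529 ≡ 1143
1081^16 ≡ 1143^2 = 1306449 ≡ 616
1081^32 ≡ 616^2 = 379456 ≡ 496
1081^64 ≡ 496^2 = 246016 ≡ 1271
1081^128 ≡ 1271^2 = 1615441 ≡ 124
1081^256 ≡ 124^2 = 15376 ≡ 1165
1081^512 ≡ 1165^2 = 1357225 ≡ 864
1081^1024 ≡ 864^2 = 746496 ≡ 1208
1339 = 1024 + 256 + 32 + 16 + 8 + 2 + 1, so 1081^1339 ≡ 1208·1165·496·616·1143·101·1081 ≡ 146 (mod 1579)
R · y^e mod p:
1137^2 = 1292769 ≡ 1147
1137^4 ≡ 1147^2 = 1315609 ≡ 302
1137^8 ≡ 302^2 = 91204 ≡ 1201
1137^16 ≡ 1201^2 = 1442401 ≡ 774
1137^32 ≡ 774^2 = 599076 ≡ 635
1137^64 ≡ 635^2 = 403225 ≡ 580
1137^128 ≡ 580^2 = 336400 ≡ 73
1137^256 ≡ 73^2 = 5329 ≡ 592
1137^512 ≡ 592^2 = 350464 ≡ 1505
805 = 512 + 256 + 32 + 4 + 1, so 1137^805 ≡ 1505·592·635·302·1137 ≡ 805 (mod 1579)
1130·805 = 909650 ≡ 146 (mod 1579)
146 ≡ 146 (mod 1579); signature holds.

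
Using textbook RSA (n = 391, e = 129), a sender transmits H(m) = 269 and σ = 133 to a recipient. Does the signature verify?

σ^2 ≡ 133^2 = 17689 ≡ 94
σ^4 ≡ 94^2 = 8836 ≡ 234
σ^8 ≡ 234^2 = 54756 ≡ 16
σ^16 ≡ 16^2 = 256
σ^32 ≡ 256^2 = 65536 ≡ 239
σ^64 ≡ 239^2 = 57121 ≡ 35
σ^128 ≡ 35^2 = 1225 ≡ 52
129 = 128 + 1, so σ^129 ≡ 52·133 ≡ 269 (mod 391)
σ^129 mod 391 = 269 matches H(m).

verifies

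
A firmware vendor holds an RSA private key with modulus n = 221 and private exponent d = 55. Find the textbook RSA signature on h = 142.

116

h^2 ≡ 142^2 = 20164 ≡ 53
h^4 ≡ 53^2 = 2809 ≡ 157
h^8 ≡ 157^2 = 24649 ≡ 118
h^16 ≡ 118^2 = 13924 ≡ 1
h^32 ≡ 1^2 = 1
55 = 32 + 16 + 4 + 2 + 1, so h^55 ≡ 1·1·157·53·142 ≡ 116 (mod 221)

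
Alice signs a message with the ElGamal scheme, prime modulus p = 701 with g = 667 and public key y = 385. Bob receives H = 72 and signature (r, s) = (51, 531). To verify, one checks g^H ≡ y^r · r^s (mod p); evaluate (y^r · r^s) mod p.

Squares mod 701: 385^1≡385, 385^2≡314, 385^4≡456, 385^8≡440, 385^16≡124, 385^32≡655
51 = 32 + 16 + 2 + 1, so 385^51 ≡ 655·124·314·385 ≡ 316 (mod 701)
Squares mod 701: 51^1≡51, 51^2≡498, 51^4≡551, 51^8≡68, 51^16≡418, 51^32≡175, 51^64≡482, 51^128≡293, 51^256≡327, 51^512≡377
531 = 512 + 16 + 2 + 1, so 51^531 ≡ 377·418·498·51 ≡ 615 (mod 701)
y^r · r^s ≡ 316·615 = 194340 ≡ 163 (mod 701)

163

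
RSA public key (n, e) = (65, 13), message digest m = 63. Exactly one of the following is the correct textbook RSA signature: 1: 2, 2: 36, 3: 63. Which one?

Candidate 1: Squares mod 65: 2^1≡2, 2^2≡4, 2^4≡16, 2^8≡61; 13 = 8 + 4 + 1, so 2^13 ≡ 61·16·2 ≡ 2 (mod 65)
Candidate 2: Squares mod 65: 36^1≡36, 36^2≡61, 36^4≡16, 36^8≡61; 13 = 8 + 4 + 1, so 36^13 ≡ 61·16·36 ≡ 36 (mod 65)
Candidate 3: Squares mod 65: 63^1≡63, 63^2≡4, 63^4≡16, 63^8≡61; 13 = 8 + 4 + 1, so 63^13 ≡ 61·16·63 ≡ 63 (mod 65)
  → matches m = 63

3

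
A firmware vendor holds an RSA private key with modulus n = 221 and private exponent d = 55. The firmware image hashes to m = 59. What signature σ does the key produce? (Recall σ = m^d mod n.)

32

m^55 mod 221 = 32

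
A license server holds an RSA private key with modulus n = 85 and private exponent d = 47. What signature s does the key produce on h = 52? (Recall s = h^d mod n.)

h^2 ≡ 52^2 = 2704 ≡ 69
h^4 ≡ 69^2 = 4761 ≡ 1
h^8 ≡ 1^2 = 1
h^16 ≡ 1^2 = 1
h^32 ≡ 1^2 = 1
47 = 32 + 8 + 4 + 2 + 1, so h^47 ≡ 1·1·1·69·52 ≡ 18 (mod 85)

18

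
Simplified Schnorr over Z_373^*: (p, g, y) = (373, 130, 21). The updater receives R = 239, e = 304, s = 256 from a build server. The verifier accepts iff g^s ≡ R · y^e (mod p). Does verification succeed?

passes

g^s mod p:
130^2 = 16900 ≡ 115
130^4 ≡ 115^2 = 13225 ≡ 170
130^8 ≡ 170^2 = 28900 ≡ 179
130^16 ≡ 179^2 = 32041 ≡ 336
130^32 ≡ 336^2 = 112896 ≡ 250
130^64 ≡ 250^2 = 62500 ≡ 209
130^128 ≡ 209^2 = 43681 ≡ 40
130^256 ≡ 40^2 = 1600 ≡ 108
R · y^e mod p:
21^2 = 441 ≡ 68
21^4 ≡ 68^2 = 4624 ≡ 148
21^8 ≡ 148^2 = 21904 ≡ 270
21^16 ≡ 270^2 = 72900 ≡ 165
21^32 ≡ 165^2 = 27225 ≡ 369
21^64 ≡ 369^2 = 136161 ≡ 16
21^128 ≡ 16^2 = 256
21^256 ≡ 256^2 = 65536 ≡ 261
304 = 256 + 32 + 16, so 21^304 ≡ 261·369·165 ≡ 66 (mod 373)
239·66 = 15774 ≡ 108 (mod 373)
108 ≡ 108 (mod 373); signature holds.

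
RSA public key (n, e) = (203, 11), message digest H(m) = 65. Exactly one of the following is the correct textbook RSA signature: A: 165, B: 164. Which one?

A

Candidate A: 165^11 mod 203 = 65
  → matches H(m) = 65
Candidate B: 164^11 mod 203 = 201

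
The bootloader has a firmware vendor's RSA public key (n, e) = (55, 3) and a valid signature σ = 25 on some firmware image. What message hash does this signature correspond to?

Squares mod 55: σ^1≡25, σ^2≡20
3 = 2 + 1, so σ^3 ≡ 20·25 ≡ 5 (mod 55)

5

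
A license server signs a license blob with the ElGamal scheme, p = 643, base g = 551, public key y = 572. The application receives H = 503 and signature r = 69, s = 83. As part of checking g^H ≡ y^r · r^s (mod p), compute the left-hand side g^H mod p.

76

Squares mod 643: 551^1≡551, 551^2≡105, 551^4≡94, 551^8≡477, 551^16≡550, 551^32≡290, 551^64≡510, 551^128≡328, 551^256≡203
503 = 256 + 128 + 64 + 32 + 16 + 4 + 2 + 1, so 551^503 ≡ 203·328·510·290·550·94·105·551 ≡ 76 (mod 643)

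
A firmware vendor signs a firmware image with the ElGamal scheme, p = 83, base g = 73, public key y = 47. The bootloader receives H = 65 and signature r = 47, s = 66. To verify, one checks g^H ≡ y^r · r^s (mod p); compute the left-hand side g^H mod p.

Squares mod 83: 73^1≡73, 73^2≡17, 73^4≡40, 73^8≡23, 73^16≡31, 73^32≡48, 73^64≡63
65 = 64 + 1, so 73^65 ≡ 63·73 ≡ 34 (mod 83)

34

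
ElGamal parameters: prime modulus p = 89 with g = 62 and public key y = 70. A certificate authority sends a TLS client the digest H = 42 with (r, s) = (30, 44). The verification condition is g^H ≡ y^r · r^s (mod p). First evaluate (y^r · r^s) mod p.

Squares mod 89: 70^1≡70, 70^2≡5, 70^4≡25, 70^8≡2, 70^16≡4
30 = 16 + 8 + 4 + 2, so 70^30 ≡ 4·2·25·5 ≡ 21 (mod 89)
Squares mod 89: 30^1≡30, 30^2≡10, 30^4≡11, 30^8≡32, 30^16≡45, 30^32≡67
44 = 32 + 8 + 4, so 30^44 ≡ 67·32·11 ≡ 88 (mod 89)
y^r · r^s ≡ 21·88 = 1848 ≡ 68 (mod 89)

68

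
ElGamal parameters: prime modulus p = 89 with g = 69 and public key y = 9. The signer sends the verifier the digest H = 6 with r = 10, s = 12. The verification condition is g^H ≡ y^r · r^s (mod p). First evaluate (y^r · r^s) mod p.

9^2 = 81
9^4 ≡ 81^2 = 6561 ≡ 64
9^8 ≡ 64^2 = 4096 ≡ 2
10 = 8 + 2, so 9^10 ≡ 2·81 ≡ 73 (mod 89)
10^2 = 100 ≡ 11
10^4 ≡ 11^2 = 121 ≡ 32
10^8 ≡ 32^2 = 1024 ≡ 45
12 = 8 + 4, so 10^12 ≡ 45·32 ≡ 16 (mod 89)
y^r · r^s ≡ 73·16 = 1168 ≡ 11 (mod 89)

11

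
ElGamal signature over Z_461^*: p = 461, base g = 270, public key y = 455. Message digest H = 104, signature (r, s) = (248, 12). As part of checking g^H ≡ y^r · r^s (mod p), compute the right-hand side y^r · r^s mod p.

304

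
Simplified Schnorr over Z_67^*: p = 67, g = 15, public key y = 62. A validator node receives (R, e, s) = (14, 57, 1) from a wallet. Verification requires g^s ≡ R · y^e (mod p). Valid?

yes

g^s mod p:
15^1 mod 67 = 15
R · y^e mod p:
62^57 mod 67 = 25
14·25 = 350 ≡ 15 (mod 67)
15 ≡ 15 (mod 67); signature holds.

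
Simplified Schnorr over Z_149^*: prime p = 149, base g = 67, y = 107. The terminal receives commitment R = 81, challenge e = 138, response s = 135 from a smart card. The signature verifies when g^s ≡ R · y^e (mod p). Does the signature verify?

g^s mod p:
Squares mod 149: 67^1≡67, 67^2≡19, 67^4≡63, 67^8≡95, 67^16≡85, 67^32≡73, 67^64≡114, 67^128≡33
135 = 128 + 4 + 2 + 1, so 67^135 ≡ 33·63·19·67 ≡ 29 (mod 149)
R · y^e mod p:
Squares mod 149: 107^1≡107, 107^2≡125, 107^4≡129, 107^8≡102, 107^16≡123, 107^32≡80, 107^64≡142, 107^128≡49
138 = 128 + 8 + 2, so 107^138 ≡ 49·102·125 ≡ 142 (mod 149)
81·142 = 11502 ≡ 29 (mod 149)
29 ≡ 29 (mod 149); signature holds.

verifies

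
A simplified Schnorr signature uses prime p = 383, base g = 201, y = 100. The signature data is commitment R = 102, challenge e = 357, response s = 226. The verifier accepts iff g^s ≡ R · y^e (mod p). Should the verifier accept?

g^s mod p:
Squares mod 383: 201^1≡201, 201^2≡186, 201^4≡126, 201^8≡173, 201^16≡55, 201^32≡344, 201^64≡372, 201^128≡121
226 = 128 + 64 + 32 + 2, so 201^226 ≡ 121·372·344·186 ≡ 27 (mod 383)
R · y^e mod p:
Squares mod 383: 100^1≡100, 100^2≡42, 100^4≡232, 100^8≡204, 100^16≡252, 100^32≡309, 100^64≡114, 100^128≡357, 100^256≡293
357 = 256 + 64 + 32 + 4 + 1, so 100^357 ≡ 293·114·309·232·100 ≡ 372 (mod 383)
102·372 = 37944 ≡ 27 (mod 383)
27 ≡ 27 (mod 383); signature holds.

accept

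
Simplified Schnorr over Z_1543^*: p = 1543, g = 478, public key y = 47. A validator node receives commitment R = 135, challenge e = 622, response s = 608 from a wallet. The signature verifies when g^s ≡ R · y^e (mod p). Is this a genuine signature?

genuine

g^s mod p:
478^2 = 228484 ≡ 120
478^4 ≡ 120^2 = 14400 ≡ 513
478^8 ≡ 513^2 = 263169 ≡ 859
478^16 ≡ 859^2 = 737881 ≡ 327
478^32 ≡ 327^2 = 106929 ≡ 462
478^64 ≡ 462^2 = 213444 ≡ 510
478^128 ≡ 510^2 = 260100 ≡ 876
478^256 ≡ 876^2 = 767376 ≡ 505
478^512 ≡ 505^2 = 255025 ≡ 430
608 = 512 + 64 + 32, so 478^608 ≡ 430·510·462 ≡ 134 (mod 1543)
R · y^e mod p:
47^2 = 2209 ≡ 666
47^4 ≡ 666^2 = 443556 ≡ 715
47^8 ≡ 715^2 = 511225 ≡ 492
47^16 ≡ 492^2 = 242064 ≡ 1356
47^32 ≡ 1356^2 = 1838736 ≡ 1023
47^64 ≡ 1023^2 = 1046529 ≡ 375
47^128 ≡ 375^2 = 140625 ≡ 212
47^256 ≡ 212^2 = 44944 ≡ 197
47^512 ≡ 197^2 = 38809 ≡ 234
622 = 512 + 64 + 32 + 8 + 4 + 2, so 47^622 ≡ 234·375·1023·492·715·666 ≡ 81 (mod 1543)
135·81 = 10935 ≡ 134 (mod 1543)
134 ≡ 134 (mod 1543); signature holds.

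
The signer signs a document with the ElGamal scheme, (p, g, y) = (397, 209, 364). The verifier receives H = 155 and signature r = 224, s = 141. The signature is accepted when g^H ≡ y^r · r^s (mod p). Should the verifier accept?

accept

Left side g^H mod p:
Squares mod 397: 209^1≡209, 209^2≡11, 209^4≡121, 209^8≡349, 209^16≡319, 209^32≡129, 209^64≡364, 209^128≡295
155 = 128 + 16 + 8 + 2 + 1, so 209^155 ≡ 295·319·349·11·209 ≡ 224 (mod 397)
Right side y^r · r^s mod p:
Squares mod 397: 364^1≡364, 364^2≡295, 364^4≡82, 364^8≡372, 364^16≡228, 364^32≡374, 364^64≡132, 364^128≡353
224 = 128 + 64 + 32, so 364^224 ≡ 353·132·374 ≡ 192 (mod 397)
Squares mod 397: 224^1≡224, 224^2≡154, 224^4≡293, 224^8≡97, 224^16≡278, 224^32≡266, 224^64≡90, 224^128≡160
141 = 128 + 8 + 4 + 1, so 224^141 ≡ 160·97·293·224 ≡ 332 (mod 397)
192·332 = 63744 ≡ 224 (mod 397)
224 ≡ 224 (mod 397), so the signature is genuine.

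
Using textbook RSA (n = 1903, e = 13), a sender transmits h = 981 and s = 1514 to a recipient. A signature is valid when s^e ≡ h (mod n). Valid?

s^2 ≡ 1514^2 = 2292196 ≡ 984
s^4 ≡ 984^2 = 968256 ≡ 1532
s^8 ≡ 1532^2 = 2347024 ≡ 625
13 = 8 + 4 + 1, so s^13 ≡ 625·1532·1514 ≡ 981 (mod 1903)
981 = h, so the signature checks out.

yes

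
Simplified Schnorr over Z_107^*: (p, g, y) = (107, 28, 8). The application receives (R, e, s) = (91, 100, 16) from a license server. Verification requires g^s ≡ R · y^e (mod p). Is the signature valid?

invalid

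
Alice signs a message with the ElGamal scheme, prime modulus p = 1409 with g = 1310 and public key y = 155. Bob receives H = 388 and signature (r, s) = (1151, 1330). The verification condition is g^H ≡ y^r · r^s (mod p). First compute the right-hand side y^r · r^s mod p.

699

155^2 = 24025 ≡ 72
155^4 ≡ 72^2 = 5184 ≡ 957
155^8 ≡ 957^2 = 915849 ≡ 1408
155^16 ≡ 1408^2 = 1982464 ≡ 1
155^32 ≡ 1^2 = 1
155^64 ≡ 1^2 = 1
155^128 ≡ 1^2 = 1
155^256 ≡ 1^2 = 1
155^512 ≡ 1^2 = 1
155^1024 ≡ 1^2 = 1
1151 = 1024 + 64 + 32 + 16 + 8 + 4 + 2 + 1, so 155^1151 ≡ 1·1·1·1·1408·957·72·155 ≡ 100 (mod 1409)
1151^2 = 1324801 ≡ 341
1151^4 ≡ 341^2 = 116281 ≡ 743
1151^8 ≡ 743^2 = 552049 ≡ 1130
1151^16 ≡ 1130^2 = 1276900 ≡ 346
1151^32 ≡ 346^2 = 119716 ≡ 1360
1151^64 ≡ 1360^2 = 1849600 ≡ 992
1151^128 ≡ 992^2 = 984064 ≡ 582
1151^256 ≡ 582^2 = 338724 ≡ 564
1151^512 ≡ 564^2 = 318096 ≡ 1071
1151^1024 ≡ 1071^2 = 1147041 ≡ 115
1330 = 1024 + 256 + 32 + 16 + 2, so 1151^1330 ≡ 115·564·1360·346·341 ≡ 1261 (mod 1409)
y^r · r^s ≡ 100·1261 = 126100 ≡ 699 (mod 1409)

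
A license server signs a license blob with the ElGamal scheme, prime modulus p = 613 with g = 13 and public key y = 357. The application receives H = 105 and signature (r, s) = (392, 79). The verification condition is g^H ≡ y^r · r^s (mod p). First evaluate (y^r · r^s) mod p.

334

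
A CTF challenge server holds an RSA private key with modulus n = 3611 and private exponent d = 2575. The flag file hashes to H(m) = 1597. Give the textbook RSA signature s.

Squares mod 3611: (H(m))^1≡1597, (H(m))^2≡1043, (H(m))^4≡938, (H(m))^8≡2371, (H(m))^16≡2925, (H(m))^32≡1166, (H(m))^64≡1820, (H(m))^128≡1113, (H(m))^256≡196, (H(m))^512≡2306, (H(m))^1024≡2244, (H(m))^2048≡1802
2575 = 2048 + 512 + 8 + 4 + 2 + 1, so (H(m))^2575 ≡ 1802·2306·2371·938·1043·1597 ≡ 1597 (mod 3611)

1597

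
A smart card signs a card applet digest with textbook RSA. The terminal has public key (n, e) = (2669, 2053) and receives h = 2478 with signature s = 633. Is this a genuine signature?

Squares mod 2669: s^1≡633, s^2≡339, s^4≡154, s^8≡2364, s^16≡2279, s^32≡2636, s^64≡1089, s^128≡885, s^256≡1208, s^512≡1990, s^1024≡1973, s^2048≡1327
2053 = 2048 + 4 + 1, so s^2053 ≡ 1327·154·633 ≡ 191 (mod 2669)
The recovered value 191 does not match the digest 2478.

forged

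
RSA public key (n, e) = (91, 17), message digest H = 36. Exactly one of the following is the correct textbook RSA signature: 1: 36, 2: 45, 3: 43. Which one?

3

Candidate 1: Squares mod 91: 36^1≡36, 36^2≡22, 36^4≡29, 36^8≡22, 36^16≡29; 17 = 16 + 1, so 36^17 ≡ 29·36 ≡ 43 (mod 91)
Candidate 2: Squares mod 91: 45^1≡45, 45^2≡23, 45^4≡74, 45^8≡16, 45^16≡74; 17 = 16 + 1, so 45^17 ≡ 74·45 ≡ 54 (mod 91)
Candidate 3: Squares mod 91: 43^1≡43, 43^2≡29, 43^4≡22, 43^8≡29, 43^16≡22; 17 = 16 + 1, so 43^17 ≡ 22·43 ≡ 36 (mod 91)
  → matches H = 36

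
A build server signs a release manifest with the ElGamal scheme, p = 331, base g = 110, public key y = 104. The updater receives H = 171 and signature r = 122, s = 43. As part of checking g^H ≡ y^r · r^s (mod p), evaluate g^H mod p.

84

110^2 = 12100 ≡ 184
110^4 ≡ 184^2 = 33856 ≡ 94
110^8 ≡ 94^2 = 8836 ≡ 230
110^16 ≡ 230^2 = 52900 ≡ 271
110^32 ≡ 271^2 = 73441 ≡ 290
110^64 ≡ 290^2 = 84100 ≡ 26
110^128 ≡ 26^2 = 676 ≡ 14
171 = 128 + 32 + 8 + 2 + 1, so 110^171 ≡ 14·290·230·184·110 ≡ 84 (mod 331)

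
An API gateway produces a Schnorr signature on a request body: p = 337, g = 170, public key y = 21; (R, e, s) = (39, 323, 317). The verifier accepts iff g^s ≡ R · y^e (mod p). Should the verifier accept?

g^s mod p:
Squares mod 337: 170^1≡170, 170^2≡255, 170^4≡321, 170^8≡256, 170^16≡158, 170^32≡26, 170^64≡2, 170^128≡4, 170^256≡16
317 = 256 + 32 + 16 + 8 + 4 + 1, so 170^317 ≡ 16·26·158·256·321·170 ≡ 334 (mod 337)
R · y^e mod p:
Squares mod 337: 21^1≡21, 21^2≡104, 21^4≡32, 21^8≡13, 21^16≡169, 21^32≡253, 21^64≡316, 21^128≡104, 21^256≡32
323 = 256 + 64 + 2 + 1, so 21^323 ≡ 32·316·104·21 ≡ 324 (mod 337)
39·324 = 12636 ≡ 167 (mod 337)
334 ≠ 167; the check fails.

reject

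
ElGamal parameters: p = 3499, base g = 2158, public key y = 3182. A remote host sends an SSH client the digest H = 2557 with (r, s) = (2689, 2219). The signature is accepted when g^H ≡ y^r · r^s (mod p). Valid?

Left side g^H mod p:
2158^2 = 4656964 ≡ 3294
2158^4 ≡ 3294^2 = 10850436 ≡ 37
2158^8 ≡ 37^2 = 1369
2158^16 ≡ 1369^2 = 1874161 ≡ 2196
2158^32 ≡ 2196^2 = 4822416 ≡ 794
2158^64 ≡ 794^2 = 630436 ≡ 616
2158^128 ≡ 616^2 = 379456 ≡ 1564
2158^256 ≡ 1564^2 = 2446096 ≡ 295
2158^512 ≡ 295^2 = 87025 ≡ 3049
2158^1024 ≡ 3049^2 = 9296401 ≡ 3057
2158^2048 ≡ 3057^2 = 9345249 ≡ 2919
2557 = 2048 + 256 + 128 + 64 + 32 + 16 + 8 + 4 + 1, so 2158^2557 ≡ 2919·295·1564·616·794·2196·1369·37·2158 ≡ 391 (mod 3499)
Right side y^r · r^s mod p:
3182^2 = 10125124 ≡ 2517
3182^4 ≡ 2517^2 = 6335289 ≡ 2099
3182^8 ≡ 2099^2 = 4405801 ≡ 560
3182^16 ≡ 560^2 = 313600 ≡ 2189
3182^32 ≡ 2189^2 = 4791721 ≡ 1590
3182^64 ≡ 1590^2 = 2528100 ≡ 1822
3182^128 ≡ 1822^2 = 3319684 ≡ 2632
3182^256 ≡ 2632^2 = 6927424 ≡ 2903
3182^512 ≡ 2903^2 = 8427409 ≡ 1817
3182^1024 ≡ 1817^2 = 3301489 ≡ 1932
3182^2048 ≡ 1932^2 = 3732624 ≡ 2690
2689 = 2048 + 512 + 128 + 1, so 3182^2689 ≡ 2690·1817·2632·3182 ≡ 2254 (mod 3499)
2689^2 = 7230721 ≡ 1787
2689^4 ≡ 1787^2 = 3193369 ≡ 2281
2689^8 ≡ 2281^2 = 5202961 ≡ 3447
2689^16 ≡ 3447^2 = 11881809 ≡ 2704
2689^32 ≡ 2704^2 = 7311616 ≡ 2205
2689^64 ≡ 2205^2 = 4862025 ≡ 1914
2689^128 ≡ 1914^2 = 3663396 ≡ 3442
2689^256 ≡ 3442^2 = 11847364 ≡ 3249
2689^512 ≡ 3249^2 = 10556001 ≡ 3017
2689^1024 ≡ 3017^2 = 9102289 ≡ 1390
2689^2048 ≡ 1390^2 = 1932100 ≡ 652
2219 = 2048 + 128 + 32 + 8 + 2 + 1, so 2689^2219 ≡ 652·3442·2205·3447·1787·2689 ≡ 1443 (mod 3499)
2254·1443 = 3252522 ≡ 1951 (mod 3499)
391 ≠ 1951, so verification fails.

no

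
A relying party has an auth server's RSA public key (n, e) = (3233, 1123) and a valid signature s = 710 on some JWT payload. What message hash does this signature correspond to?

1510

Squares mod 3233: s^1≡710, s^2≡2985, s^4≡77, s^8≡2696, s^16≡632, s^32≡1765, s^64≡1846, s^128≡134, s^256≡1791, s^512≡545, s^1024≡2822
1123 = 1024 + 64 + 32 + 2 + 1, so s^1123 ≡ 2822·1846·1765·2985·710 ≡ 1510 (mod 3233)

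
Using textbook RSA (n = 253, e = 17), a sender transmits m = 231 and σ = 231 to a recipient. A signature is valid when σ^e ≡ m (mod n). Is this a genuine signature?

genuine

σ^2 ≡ 231^2 = 53361 ≡ 231
σ^4 ≡ 231^2 = 53361 ≡ 231
σ^8 ≡ 231^2 = 53361 ≡ 231
σ^16 ≡ 231^2 = 53361 ≡ 231
17 = 16 + 1, so σ^17 ≡ 231·231 ≡ 231 (mod 253)
231 = m, so the signature checks out.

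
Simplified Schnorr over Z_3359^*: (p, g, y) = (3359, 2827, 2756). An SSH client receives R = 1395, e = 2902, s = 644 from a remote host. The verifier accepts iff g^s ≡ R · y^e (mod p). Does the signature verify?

verifies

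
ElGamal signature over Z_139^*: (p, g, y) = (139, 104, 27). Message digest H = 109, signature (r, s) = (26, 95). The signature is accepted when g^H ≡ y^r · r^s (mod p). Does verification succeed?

Left side g^H mod p:
104^2 = 10816 ≡ 113
104^4 ≡ 113^2 = 12769 ≡ 120
104^8 ≡ 120^2 = 14400 ≡ 83
104^16 ≡ 83^2 = 6889 ≡ 78
104^32 ≡ 78^2 = 6084 ≡ 107
104^64 ≡ 107^2 = 11449 ≡ 51
109 = 64 + 32 + 8 + 4 + 1, so 104^109 ≡ 51·107·83·120·104 ≡ 15 (mod 139)
Right side y^r · r^s mod p:
27^2 = 729 ≡ 34
27^4 ≡ 34^2 = 1156 ≡ 44
27^8 ≡ 44^2 = 1936 ≡ 129
27^16 ≡ 129^2 = 16641 ≡ 100
26 = 16 + 8 + 2, so 27^26 ≡ 100·129·34 ≡ 55 (mod 139)
26^2 = 676 ≡ 120
26^4 ≡ 120^2 = 14400 ≡ 83
26^8 ≡ 83^2 = 6889 ≡ 78
26^16 ≡ 78^2 = 6084 ≡ 107
26^32 ≡ 107^2 = 11449 ≡ 51
26^64 ≡ 51^2 = 2601 ≡ 99
95 = 64 + 16 + 8 + 4 + 2 + 1, so 26^95 ≡ 99·107·78·83·120·26 ≡ 114 (mod 139)
55·114 = 6270 ≡ 15 (mod 139)
15 ≡ 15 (mod 139), so the signature is genuine.

passes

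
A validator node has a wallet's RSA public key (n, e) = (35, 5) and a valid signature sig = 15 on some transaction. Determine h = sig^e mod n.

Squares mod 35: sig^1≡15, sig^2≡15, sig^4≡15
5 = 4 + 1, so sig^5 ≡ 15·15 ≡ 15 (mod 35)

15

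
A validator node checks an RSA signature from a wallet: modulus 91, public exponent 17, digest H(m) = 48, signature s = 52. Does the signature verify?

does not verify

s^2 ≡ 52^2 = 2704 ≡ 65
s^4 ≡ 65^2 = 4225 ≡ 39
s^8 ≡ 39^2 = 1521 ≡ 65
s^16 ≡ 65^2 = 4225 ≡ 39
17 = 16 + 1, so s^17 ≡ 39·52 ≡ 26 (mod 91)
The recovered value 26 does not match the digest 48.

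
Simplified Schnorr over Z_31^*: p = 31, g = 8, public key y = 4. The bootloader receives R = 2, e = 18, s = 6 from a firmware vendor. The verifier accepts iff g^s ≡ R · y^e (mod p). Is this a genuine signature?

forged

g^s mod p:
8^2 = 64 ≡ 2
8^4 ≡ 2^2 = 4
6 = 4 + 2, so 8^6 ≡ 4·2 ≡ 8 (mod 31)
R · y^e mod p:
4^2 = 16
4^4 ≡ 16^2 = 256 ≡ 8
4^8 ≡ 8^2 = 64 ≡ 2
4^16 ≡ 2^2 = 4
18 = 16 + 2, so 4^18 ≡ 4·16 ≡ 2 (mod 31)
2·2 = 4 ≡ 4 (mod 31)
8 ≠ 4; the check fails.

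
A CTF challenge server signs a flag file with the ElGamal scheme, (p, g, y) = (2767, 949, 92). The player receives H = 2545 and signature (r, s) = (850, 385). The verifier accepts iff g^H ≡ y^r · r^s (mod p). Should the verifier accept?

accept

Left side g^H mod p:
949^2 = 900601 ≡ 1326
949^4 ≡ 1326^2 = 1758276 ≡ 1231
949^8 ≡ 1231^2 = 1515361 ≡ 1812
949^16 ≡ 1812^2 = 3283344 ≡ 1682
949^32 ≡ 1682^2 = 2829124 ≡ 1250
949^64 ≡ 1250^2 = 1562500 ≡ 1912
949^128 ≡ 1912^2 = 3655744 ≡ 537
949^256 ≡ 537^2 = 288369 ≡ 601
949^512 ≡ 601^2 = 361201 ≡ 1491
949^1024 ≡ 1491^2 = 2223081 ≡ 1180
949^2048 ≡ 1180^2 = 1392400 ≡ 599
2545 = 2048 + 256 + 128 + 64 + 32 + 16 + 1, so 949^2545 ≡ 599·601·537·1912·1250·1682·949 ≡ 2417 (mod 2767)
Right side y^r · r^s mod p:
92^2 = 8464 ≡ 163
92^4 ≡ 163^2 = 26569 ≡ 1666
92^8 ≡ 1666^2 = 2775556 ≡ 255
92^16 ≡ 255^2 = 65025 ≡ 1384
92^32 ≡ 1384^2 = 1915456 ≡ 692
92^64 ≡ 692^2 = 478864 ≡ 173
92^128 ≡ 173^2 = 29929 ≡ 2259
92^256 ≡ 2259^2 = 5103081 ≡ 733
92^512 ≡ 733^2 = 537289 ≡ 491
850 = 512 + 256 + 64 + 16 + 2, so 92^850 ≡ 491·733·173·1384·163 ≡ 2626 (mod 2767)
850^2 = 722500 ≡ 313
850^4 ≡ 313^2 = 97969 ≡ 1124
850^8 ≡ 1124^2 = 1263376 ≡ 1624
850^16 ≡ 1624^2 = 2637376 ≡ 425
850^32 ≡ 425^2 = 180625 ≡ 770
850^64 ≡ 770^2 = 592900 ≡ 762
850^128 ≡ 762^2 = 580644 ≡ 2341
850^256 ≡ 2341^2 = 5480281 ≡ 1621
385 = 256 + 128 + 1, so 850^385 ≡ 1621·2341·850 ≡ 2377 (mod 2767)
2626·2377 = 6242002 ≡ 2417 (mod 2767)
2417 ≡ 2417 (mod 2767), so the signature is genuine.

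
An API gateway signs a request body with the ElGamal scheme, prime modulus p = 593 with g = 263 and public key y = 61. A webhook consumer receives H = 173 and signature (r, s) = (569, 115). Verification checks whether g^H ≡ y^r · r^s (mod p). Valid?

no

Left side g^H mod p:
Squares mod 593: 263^1≡263, 263^2≡381, 263^4≡469, 263^8≡551, 263^16≡578, 263^32≡225, 263^64≡220, 263^128≡367
173 = 128 + 32 + 8 + 4 + 1, so 263^173 ≡ 367·225·551·469·263 ≡ 328 (mod 593)
Right side y^r · r^s mod p:
Squares mod 593: 61^1≡61, 61^2≡163, 61^4≡477, 61^8≡410, 61^16≡281, 61^32≡92, 61^64≡162, 61^128≡152, 61^256≡570, 61^512≡529
569 = 512 + 32 + 16 + 8 + 1, so 61^569 ≡ 529·92·281·410·61 ≡ 491 (mod 593)
Squares mod 593: 569^1≡569, 569^2≡576, 569^4≡289, 569^8≡501, 569^16≡162, 569^32≡152, 569^64≡570
115 = 64 + 32 + 16 + 2 + 1, so 569^115 ≡ 570·152·162·576·569 ≡ 322 (mod 593)
491·322 = 158102 ≡ 364 (mod 593)
328 ≠ 364, so verification fails.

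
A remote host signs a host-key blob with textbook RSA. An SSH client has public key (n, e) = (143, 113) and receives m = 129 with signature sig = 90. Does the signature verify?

verifies

sig^113 mod 143 = 129
sig^113 mod 143 = 129 matches m.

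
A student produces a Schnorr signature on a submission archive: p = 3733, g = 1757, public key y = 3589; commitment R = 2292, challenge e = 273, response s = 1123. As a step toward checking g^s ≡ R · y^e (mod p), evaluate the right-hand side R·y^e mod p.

3589^273 mod 3733 = 2093
R · y^e ≡ 2292·2093 = 4797156 ≡ 251 (mod 3733)

251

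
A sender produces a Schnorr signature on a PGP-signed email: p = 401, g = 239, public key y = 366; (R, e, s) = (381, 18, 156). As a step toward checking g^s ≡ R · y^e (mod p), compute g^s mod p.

329

Squares mod 401: 239^1≡239, 239^2≡179, 239^4≡362, 239^8≡318, 239^16≡72, 239^32≡372, 239^64≡39, 239^128≡318
156 = 128 + 16 + 8 + 4, so 239^156 ≡ 318·72·318·362 ≡ 329 (mod 401)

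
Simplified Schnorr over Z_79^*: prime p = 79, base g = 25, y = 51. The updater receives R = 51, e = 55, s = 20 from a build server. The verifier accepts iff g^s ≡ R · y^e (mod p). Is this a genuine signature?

g^s mod p:
25^2 = 625 ≡ 72
25^4 ≡ 72^2 = 5184 ≡ 49
25^8 ≡ 49^2 = 2401 ≡ 31
25^16 ≡ 31^2 = 961 ≡ 13
20 = 16 + 4, so 25^20 ≡ 13·49 ≡ 5 (mod 79)
R · y^e mod p:
51^2 = 2601 ≡ 73
51^4 ≡ 73^2 = 5329 ≡ 36
51^8 ≡ 36^2 = 1296 ≡ 32
51^16 ≡ 32^2 = 1024 ≡ 76
51^32 ≡ 76^2 = 5776 ≡ 9
55 = 32 + 16 + 4 + 2 + 1, so 51^55 ≡ 9·76·36·73·51 ≡ 76 (mod 79)
51·76 = 3876 ≡ 5 (mod 79)
5 ≡ 5 (mod 79); signature holds.

genuine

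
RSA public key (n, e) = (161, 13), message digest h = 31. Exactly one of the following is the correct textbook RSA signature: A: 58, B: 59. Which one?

Candidate A: 58^13 mod 161 = 121
Candidate B: 59^13 mod 161 = 31
  → matches h = 31

B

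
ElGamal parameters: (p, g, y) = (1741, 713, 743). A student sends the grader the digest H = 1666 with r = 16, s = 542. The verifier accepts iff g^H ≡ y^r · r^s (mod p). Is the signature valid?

valid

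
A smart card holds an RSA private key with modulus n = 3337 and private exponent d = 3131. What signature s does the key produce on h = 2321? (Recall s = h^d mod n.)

3059

Squares mod 3337: h^1≡2321, h^2≡1123, h^4≡3080, h^8≡2646, h^16≡290, h^32≡675, h^64≡1793, h^128≡1318, h^256≡1884, h^512≡2225, h^1024≡1854, h^2048≡206
3131 = 2048 + 1024 + 32 + 16 + 8 + 2 + 1, so h^3131 ≡ 206·1854·675·290·2646·1123·2321 ≡ 3059 (mod 3337)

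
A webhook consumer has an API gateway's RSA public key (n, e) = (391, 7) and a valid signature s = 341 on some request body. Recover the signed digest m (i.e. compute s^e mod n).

222

s^2 ≡ 341^2 = 116281 ≡ 154
s^4 ≡ 154^2 = 23716 ≡ 256
7 = 4 + 2 + 1, so s^7 ≡ 256·154·341 ≡ 222 (mod 391)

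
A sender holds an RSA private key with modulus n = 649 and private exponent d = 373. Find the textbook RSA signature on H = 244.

151

H^373 mod 649 = 151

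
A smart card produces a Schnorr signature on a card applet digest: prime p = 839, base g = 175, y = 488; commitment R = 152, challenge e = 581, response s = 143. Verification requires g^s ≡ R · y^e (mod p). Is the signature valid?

valid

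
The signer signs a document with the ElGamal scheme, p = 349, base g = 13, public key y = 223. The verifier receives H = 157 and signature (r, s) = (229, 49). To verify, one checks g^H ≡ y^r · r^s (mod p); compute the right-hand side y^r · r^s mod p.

267

223^2 = 49729 ≡ 171
223^4 ≡ 171^2 = 29241 ≡ 274
223^8 ≡ 274^2 = 75076 ≡ 41
223^16 ≡ 41^2 = 1681 ≡ 285
223^32 ≡ 285^2 = 81225 ≡ 257
223^64 ≡ 257^2 = 66049 ≡ 88
223^128 ≡ 88^2 = 7744 ≡ 66
229 = 128 + 64 + 32 + 4 + 1, so 223^229 ≡ 66·88·257·274·223 ≡ 239 (mod 349)
229^2 = 52441 ≡ 91
229^4 ≡ 91^2 = 8281 ≡ 254
229^8 ≡ 254^2 = 64516 ≡ 300
229^16 ≡ 300^2 = 90000 ≡ 307
229^32 ≡ 307^2 = 94249 ≡ 19
49 = 32 + 16 + 1, so 229^49 ≡ 19·307·229 ≡ 134 (mod 349)
y^r · r^s ≡ 239·134 = 32026 ≡ 267 (mod 349)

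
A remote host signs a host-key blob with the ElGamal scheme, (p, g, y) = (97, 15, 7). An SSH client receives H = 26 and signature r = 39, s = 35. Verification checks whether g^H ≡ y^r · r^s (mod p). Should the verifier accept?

accept

Left side g^H mod p:
15^2 = 225 ≡ 31
15^4 ≡ 31^2 = 961 ≡ 88
15^8 ≡ 88^2 = 7744 ≡ 81
15^16 ≡ 81^2 = 6561 ≡ 62
26 = 16 + 8 + 2, so 15^26 ≡ 62·81·31 ≡ 94 (mod 97)
Right side y^r · r^s mod p:
7^2 = 49
7^4 ≡ 49^2 = 2401 ≡ 73
7^8 ≡ 73^2 = 5329 ≡ 91
7^16 ≡ 91^2 = 8281 ≡ 36
7^32 ≡ 36^2 = 1296 ≡ 35
39 = 32 + 4 + 2 + 1, so 7^39 ≡ 35·73·49·7 ≡ 67 (mod 97)
39^2 = 1521 ≡ 66
39^4 ≡ 66^2 = 4356 ≡ 88
39^8 ≡ 88^2 = 7744 ≡ 81
39^16 ≡ 81^2 = 6561 ≡ 62
39^32 ≡ 62^2 = 3844 ≡ 61
35 = 32 + 2 + 1, so 39^35 ≡ 61·66·39 ≡ 68 (mod 97)
67·68 = 4556 ≡ 94 (mod 97)
94 ≡ 94 (mod 97), so the signature is genuine.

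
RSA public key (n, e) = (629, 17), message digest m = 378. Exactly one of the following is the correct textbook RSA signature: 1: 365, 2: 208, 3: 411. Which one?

2

Candidate 1: Squares mod 629: 365^1≡365, 365^2≡506, 365^4≡33, 365^8≡460, 365^16≡256; 17 = 16 + 1, so 365^17 ≡ 256·365 ≡ 348 (mod 629)
Candidate 2: Squares mod 629: 208^1≡208, 208^2≡492, 208^4≡528, 208^8≡137, 208^16≡528; 17 = 16 + 1, so 208^17 ≡ 528·208 ≡ 378 (mod 629)
  → matches m = 378
Candidate 3: Squares mod 629: 411^1≡411, 411^2≡349, 411^4≡404, 411^8≡305, 411^16≡562; 17 = 16 + 1, so 411^17 ≡ 562·411 ≡ 139 (mod 629)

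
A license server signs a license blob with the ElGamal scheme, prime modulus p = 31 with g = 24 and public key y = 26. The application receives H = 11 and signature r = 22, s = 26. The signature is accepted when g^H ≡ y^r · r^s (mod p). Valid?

Left side g^H mod p:
24^2 = 576 ≡ 18
24^4 ≡ 18^2 = 324 ≡ 14
24^8 ≡ 14^2 = 196 ≡ 10
11 = 8 + 2 + 1, so 24^11 ≡ 10·18·24 ≡ 11 (mod 31)
Right side y^r · r^s mod p:
26^2 = 676 ≡ 25
26^4 ≡ 25^2 = 625 ≡ 5
26^8 ≡ 5^2 = 25
26^16 ≡ 25^2 = 625 ≡ 5
22 = 16 + 4 + 2, so 26^22 ≡ 5·5·25 ≡ 5 (mod 31)
22^2 = 484 ≡ 19
22^4 ≡ 19^2 = 361 ≡ 20
22^8 ≡ 20^2 = 400 ≡ 28
22^16 ≡ 28^2 = 784 ≡ 9
26 = 16 + 8 + 2, so 22^26 ≡ 9·28·19 ≡ 14 (mod 31)
5·14 = 70 ≡ 8 (mod 31)
11 ≠ 8, so verification fails.

no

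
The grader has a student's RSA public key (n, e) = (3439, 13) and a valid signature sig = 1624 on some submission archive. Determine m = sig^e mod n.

sig^2 ≡ 1624^2 = 2637376 ≡ 3102
sig^4 ≡ 3102^2 = 9622404 ≡ 82
sig^8 ≡ 82^2 = 6724 ≡ 3285
13 = 8 + 4 + 1, so sig^13 ≡ 3285·82·1624 ≡ 2324 (mod 3439)

2324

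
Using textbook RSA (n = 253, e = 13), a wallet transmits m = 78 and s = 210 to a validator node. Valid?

s^2 ≡ 210^2 = 44100 ≡ 78
s^4 ≡ 78^2 = 6084 ≡ 12
s^8 ≡ 12^2 = 144
13 = 8 + 4 + 1, so s^13 ≡ 144·12·210 ≡ 78 (mod 253)
78 = m, so the signature checks out.

yes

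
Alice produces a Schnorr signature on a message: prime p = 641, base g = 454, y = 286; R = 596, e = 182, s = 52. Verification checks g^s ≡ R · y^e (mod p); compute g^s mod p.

143

454^2 = 206116 ≡ 355
454^4 ≡ 355^2 = 126025 ≡ 389
454^8 ≡ 389^2 = 151321 ≡ 45
454^16 ≡ 45^2 = 2025 ≡ 102
454^32 ≡ 102^2 = 10404 ≡ 148
52 = 32 + 16 + 4, so 454^52 ≡ 148·102·389 ≡ 143 (mod 641)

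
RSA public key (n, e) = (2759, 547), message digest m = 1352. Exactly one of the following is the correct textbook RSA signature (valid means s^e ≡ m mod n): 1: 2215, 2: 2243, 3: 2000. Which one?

Candidate 1: Squares mod 2759: 2215^1≡2215, 2215^2≡723, 2215^4≡1278, 2215^8≡2715, 2215^16≡1936, 2215^32≡1374, 2215^64≡720, 2215^128≡2467, 2215^256≡2494, 2215^512≡1250; 547 = 512 + 32 + 2 + 1, so 2215^547 ≡ 1250·1374·723·2215 ≡ 1352 (mod 2759)
  → matches m = 1352
Candidate 2: Squares mod 2759: 2243^1≡2243, 2243^2≡1392, 2243^4≡846, 2243^8≡1135, 2243^16≡2531, 2243^32≡2322, 2243^64≡598, 2243^128≡1693, 2243^256≡2407, 2243^512≡2508; 547 = 512 + 32 + 2 + 1, so 2243^547 ≡ 2508·2322·1392·2243 ≡ 943 (mod 2759)
Candidate 3: Squares mod 2759: 2000^1≡2000, 2000^2≡2209, 2000^4≡1769, 2000^8≡655, 2000^16≡1380, 2000^32≡690, 2000^64≡1552, 2000^128≡97, 2000^256≡1132, 2000^512≡1248; 547 = 512 + 32 + 2 + 1, so 2000^547 ≡ 1248·690·2209·2000 ≡ 287 (mod 2759)

1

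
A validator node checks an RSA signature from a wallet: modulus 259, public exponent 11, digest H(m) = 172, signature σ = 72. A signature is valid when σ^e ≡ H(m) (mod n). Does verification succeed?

passes

Squares mod 259: σ^1≡72, σ^2≡4, σ^4≡16, σ^8≡256
11 = 8 + 2 + 1, so σ^11 ≡ 256·4·72 ≡ 172 (mod 259)
Since 172 equals the digest 172, verification succeeds.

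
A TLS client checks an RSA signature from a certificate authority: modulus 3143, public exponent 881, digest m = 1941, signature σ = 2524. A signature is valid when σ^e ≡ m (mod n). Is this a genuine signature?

σ^2 ≡ 2524^2 = 6370576 ≡ 2858
σ^4 ≡ 2858^2 = 8168164 ≡ 2650
σ^8 ≡ 2650^2 = 7022500 ≡ 1038
σ^16 ≡ 1038^2 = 1077444 ≡ 2538
σ^32 ≡ 2538^2 = 6441444 ≡ 1437
σ^64 ≡ 1437^2 = 2064969 ≡ 18
σ^128 ≡ 18^2 = 324
σ^256 ≡ 324^2 = 104976 ≡ 1257
σ^512 ≡ 1257^2 = 1580049 ≡ 2263
881 = 512 + 256 + 64 + 32 + 16 + 1, so σ^881 ≡ 2263·1257·18·1437·2538·2524 ≡ 1941 (mod 3143)
σ^881 mod 3143 = 1941 matches m.

genuine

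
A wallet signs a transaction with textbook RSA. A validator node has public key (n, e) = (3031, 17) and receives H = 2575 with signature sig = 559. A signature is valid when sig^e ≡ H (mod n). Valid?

yes

sig^17 mod 3031 = 2575
2575 = H, so the signature checks out.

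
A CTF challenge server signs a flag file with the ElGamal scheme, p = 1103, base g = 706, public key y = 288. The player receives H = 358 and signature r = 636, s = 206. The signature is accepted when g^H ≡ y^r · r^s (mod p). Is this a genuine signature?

Left side g^H mod p:
706^2 = 498436 ≡ 983
706^4 ≡ 983^2 = 966289 ≡ 61
706^8 ≡ 61^2 = 3721 ≡ 412
706^16 ≡ 412^2 = 169744 ≡ 985
706^32 ≡ 985^2 = 970225 ≡ 688
706^64 ≡ 688^2 = 473344 ≡ 157
706^128 ≡ 157^2 = 24649 ≡ 383
706^256 ≡ 383^2 = 146689 ≡ 1093
358 = 256 + 64 + 32 + 4 + 2, so 706^358 ≡ 1093·157·688·61·983 ≡ 631 (mod 1103)
Right side y^r · r^s mod p:
288^2 = 82944 ≡ 219
288^4 ≡ 219^2 = 47961 ≡ 532
288^8 ≡ 532^2 = 283024 ≡ 656
288^16 ≡ 656^2 = 430336 ≡ 166
288^32 ≡ 166^2 = 27556 ≡ 1084
288^64 ≡ 1084^2 = 1175056 ≡ 361
288^128 ≡ 361^2 = 130321 ≡ 167
288^256 ≡ 167^2 = 27889 ≡ 314
288^512 ≡ 314^2 = 98596 ≡ 429
636 = 512 + 64 + 32 + 16 + 8 + 4, so 288^636 ≡ 429·361·1084·166·656·532 ≡ 738 (mod 1103)
636^2 = 404496 ≡ 798
636^4 ≡ 798^2 = 636804 ≡ 373
636^8 ≡ 373^2 = 139129 ≡ 151
636^16 ≡ 151^2 = 22801 ≡ 741
636^32 ≡ 741^2 = 549081 ≡ 890
636^64 ≡ 890^2 = 792100 ≡ 146
636^128 ≡ 146^2 = 21316 ≡ 359
206 = 128 + 64 + 8 + 4 + 2, so 636^206 ≡ 359·146·151·373·798 ≡ 926 (mod 1103)
738·926 = 683388 ≡ 631 (mod 1103)
631 ≡ 631 (mod 1103), so the signature is genuine.

genuine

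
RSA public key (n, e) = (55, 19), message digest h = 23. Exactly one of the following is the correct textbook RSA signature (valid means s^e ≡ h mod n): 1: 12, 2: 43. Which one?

1

Candidate 1: Squares mod 55: 12^1≡12, 12^2≡34, 12^4≡1, 12^8≡1, 12^16≡1; 19 = 16 + 2 + 1, so 12^19 ≡ 1·34·12 ≡ 23 (mod 55)
  → matches h = 23
Candidate 2: Squares mod 55: 43^1≡43, 43^2≡34, 43^4≡1, 43^8≡1, 43^16≡1; 19 = 16 + 2 + 1, so 43^19 ≡ 1·34·43 ≡ 32 (mod 55)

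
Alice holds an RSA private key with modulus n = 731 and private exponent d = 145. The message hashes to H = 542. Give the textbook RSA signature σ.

491

H^145 mod 731 = 491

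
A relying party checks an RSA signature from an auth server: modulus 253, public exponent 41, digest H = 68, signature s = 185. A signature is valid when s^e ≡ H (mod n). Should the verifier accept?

reject

Squares mod 253: s^1≡185, s^2≡70, s^4≡93, s^8≡47, s^16≡185, s^32≡70
41 = 32 + 8 + 1, so s^41 ≡ 70·47·185 ≡ 185 (mod 253)
The recovered value 185 does not match the digest 68.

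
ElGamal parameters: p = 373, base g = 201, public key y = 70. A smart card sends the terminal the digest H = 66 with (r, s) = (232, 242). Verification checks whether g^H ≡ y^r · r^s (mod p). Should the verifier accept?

Left side g^H mod p:
201^2 = 40401 ≡ 117
201^4 ≡ 117^2 = 13689 ≡ 261
201^8 ≡ 261^2 = 68121 ≡ 235
201^16 ≡ 235^2 = 55225 ≡ 21
201^32 ≡ 21^2 = 441 ≡ 68
201^64 ≡ 68^2 = 4624 ≡ 148
66 = 64 + 2, so 201^66 ≡ 148·117 ≡ 158 (mod 373)
Right side y^r · r^s mod p:
70^2 = 4900 ≡ 51
70^4 ≡ 51^2 = 2601 ≡ 363
70^8 ≡ 363^2 = 131769 ≡ 100
70^16 ≡ 100^2 = 10000 ≡ 302
70^32 ≡ 302^2 = 91204 ≡ 192
70^64 ≡ 192^2 = 36864 ≡ 310
70^128 ≡ 310^2 = 96100 ≡ 239
232 = 128 + 64 + 32 + 8, so 70^232 ≡ 239·310·192·100 ≡ 369 (mod 373)
232^2 = 53824 ≡ 112
232^4 ≡ 112^2 = 12544 ≡ 235
232^8 ≡ 235^2 = 55225 ≡ 21
232^16 ≡ 21^2 = 441 ≡ 68
232^32 ≡ 68^2 = 4624 ≡ 148
232^64 ≡ 148^2 = 21904 ≡ 270
232^128 ≡ 270^2 = 72900 ≡ 165
242 = 128 + 64 + 32 + 16 + 2, so 232^242 ≡ 165·270·148·68·112 ≡ 147 (mod 373)
369·147 = 54243 ≡ 158 (mod 373)
158 ≡ 158 (mod 373), so the signature is genuine.

accept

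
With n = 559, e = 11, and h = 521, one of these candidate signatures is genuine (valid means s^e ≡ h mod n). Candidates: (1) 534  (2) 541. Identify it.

Candidate 1: 534^2 = 285156 ≡ 66; 534^4 ≡ 66^2 = 4356 ≡ 443; 534^8 ≡ 443^2 = 196249 ≡ 40; 11 = 8 + 2 + 1, so 534^11 ≡ 40·66·534 ≡ 521 (mod 559)
  → matches h = 521
Candidate 2: 541^2 = 292681 ≡ 324; 541^4 ≡ 324^2 = 104976 ≡ 443; 541^8 ≡ 443^2 = 196249 ≡ 40; 11 = 8 + 2 + 1, so 541^11 ≡ 40·324·541 ≡ 382 (mod 559)

1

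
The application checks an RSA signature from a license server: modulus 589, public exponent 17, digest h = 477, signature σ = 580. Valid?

yes

σ^2 ≡ 580^2 = 336400 ≡ 81
σ^4 ≡ 81^2 = 6561 ≡ 82
σ^8 ≡ 82^2 = 6724 ≡ 245
σ^16 ≡ 245^2 = 60025 ≡ 536
17 = 16 + 1, so σ^17 ≡ 536·580 ≡ 477 (mod 589)
Since 477 equals the digest 477, verification succeeds.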